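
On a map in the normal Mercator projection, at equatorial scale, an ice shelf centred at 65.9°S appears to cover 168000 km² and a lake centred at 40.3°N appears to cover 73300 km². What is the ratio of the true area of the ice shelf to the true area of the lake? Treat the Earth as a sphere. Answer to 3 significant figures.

On Mercator the areal scale is sec²φ, so true area = apparent × cos²φ.
True area of ice shelf: 168000 × cos²(65.9°) = 168000 × 0.1667 = 28010 km².
True area of lake: 73300 × cos²(40.3°) = 73300 × 0.5817 = 42640 km².
Ratio = 28010 / 42640 ≈ 0.657.

0.657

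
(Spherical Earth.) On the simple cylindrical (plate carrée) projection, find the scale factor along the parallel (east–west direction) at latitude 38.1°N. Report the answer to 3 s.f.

Plate carrée maps x = Rλ, y = Rφ. The meridian scale is h = 1 and the parallel scale is k = 1/cos φ = sec φ.
k = 1/cos 38.1° = 1/0.7869 = 1.271.

1.27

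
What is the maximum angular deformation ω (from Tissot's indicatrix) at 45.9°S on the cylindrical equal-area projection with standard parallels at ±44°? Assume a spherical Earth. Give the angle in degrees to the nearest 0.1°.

Cylindrical equal-area (φ₀ = 44°): h = cos φ / cos 44° along meridians, k = cos 44° / cos φ along parallels; h·k = 1.
At 45.9°: h = 0.9674, k = 1.034; principal scales a = 1.034, b = 0.9674.
sin(ω/2) = (a − b)/(a + b) = 0.06623/2.001 = 0.03310, so ω = 2 arcsin(0.03310) ≈ 3.8°.

3.8°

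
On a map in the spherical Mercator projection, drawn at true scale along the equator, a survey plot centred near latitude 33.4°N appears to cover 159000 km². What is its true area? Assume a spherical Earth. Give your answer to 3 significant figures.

111000 km²

Mercator is conformal, so the point scale is isotropic: h = k = sec φ = 1/cos φ.
Areal scale = k² = sec²φ = 1/cos²(33.4°) = 1/0.8348² = 1.435.
True area = apparent / (areal scale) = 159000 / 1.435 ≈ 111000 km².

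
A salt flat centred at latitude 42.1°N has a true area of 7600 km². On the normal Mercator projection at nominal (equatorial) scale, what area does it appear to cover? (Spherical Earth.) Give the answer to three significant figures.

13800 km²

Mercator is conformal, so the point scale is isotropic: h = k = sec φ = 1/cos φ.
Areal scale = k² = sec²φ = 1/cos²(42.1°) = 1/0.7420² = 1.816.
Apparent area = 7600 × 1.816 ≈ 13800 km².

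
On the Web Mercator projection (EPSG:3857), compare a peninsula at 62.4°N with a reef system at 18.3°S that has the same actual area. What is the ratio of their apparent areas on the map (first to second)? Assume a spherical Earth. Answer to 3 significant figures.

4.20

On Mercator, area is exaggerated by sec²φ = 1/cos²φ.
At 62.4°: sec²(62.4°) = 1/0.4633² = 4.659.
At 18.3°: sec²(18.3°) = 1/0.9494² = 1.109.
Ratio = 4.659/1.109 = cos²(18.3°)/cos²(62.4°) ≈ 4.20.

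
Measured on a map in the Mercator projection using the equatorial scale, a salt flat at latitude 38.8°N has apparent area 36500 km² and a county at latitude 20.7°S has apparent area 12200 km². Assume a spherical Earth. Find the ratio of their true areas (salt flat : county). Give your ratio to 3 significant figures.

Since Mercator area scale is 1/cos²φ, the true area equals the apparent area multiplied by cos²φ.
True area of salt flat: 36500 × cos²(38.8°) = 36500 × 0.6074 = 22170 km².
True area of county: 12200 × cos²(20.7°) = 12200 × 0.8751 = 10680 km².
Ratio = 22170 / 10680 ≈ 2.08.

2.08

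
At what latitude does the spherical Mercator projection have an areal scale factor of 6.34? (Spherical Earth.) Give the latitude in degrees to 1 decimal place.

66.6°

Mercator areal scale is sec²φ.
sec²φ = 6.34  ⇒  cos²φ = 0.1577  ⇒  cos φ = 0.3972.
φ = arccos(0.3972) ≈ 66.6°.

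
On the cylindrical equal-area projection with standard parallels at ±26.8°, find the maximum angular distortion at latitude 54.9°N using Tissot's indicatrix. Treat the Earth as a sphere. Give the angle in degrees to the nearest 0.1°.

Cylindrical equal-area (φ₀ = 26.8°): h = cos φ / cos 26.8° along meridians, k = cos 26.8° / cos φ along parallels; h·k = 1.
At 54.9°: h = 0.6442, k = 1.552; principal scales a = 1.552, b = 0.6442.
sin(ω/2) = (a − b)/(a + b) = 0.9081/2.197 = 0.4134, so ω = 2 arcsin(0.4134) ≈ 48.8°.

48.8°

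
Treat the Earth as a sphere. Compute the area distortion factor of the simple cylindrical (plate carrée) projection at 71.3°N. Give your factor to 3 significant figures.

In the plate carrée (x = Rλ, y = Rφ), meridians are true-scale (h = 1) and parallels are stretched by k = sec φ.
Areal scale = h·k = 1 × sec φ; at 71.3°, h = 1.000, k = 3.119, so h·k = 3.119.

3.12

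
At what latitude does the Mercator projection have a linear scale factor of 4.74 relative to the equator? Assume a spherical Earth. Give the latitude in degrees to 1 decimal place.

77.8°

Mercator scale is k = sec φ = 1/cos φ.
1/cos φ = 4.74  ⇒  cos φ = 0.2110  ⇒  φ = arccos(0.2110) ≈ 77.8°.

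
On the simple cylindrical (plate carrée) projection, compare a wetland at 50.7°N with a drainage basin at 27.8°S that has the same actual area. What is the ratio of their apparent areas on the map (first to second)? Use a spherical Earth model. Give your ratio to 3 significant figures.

In the plate carrée (x = Rλ, y = Rφ), meridians are true-scale (h = 1) and parallels are stretched by k = sec φ.
Areal scale at 50.7°: h·k = 1.000 × 1.579 = 1.579.
Areal scale at 27.8°: h·k = 1.000 × 1.130 = 1.130.
Ratio = 1.579/1.130 ≈ 1.40.

1.40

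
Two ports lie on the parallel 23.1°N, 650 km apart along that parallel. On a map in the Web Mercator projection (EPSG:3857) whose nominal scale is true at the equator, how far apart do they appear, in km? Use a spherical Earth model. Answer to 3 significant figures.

707 km

The Mercator projection is conformal; its linear scale factor is the same in every direction and equals sec φ = 1/cos φ.
Along the parallel, k = sec 23.1° = 1/0.9198 = 1.087.
Map distance = 650 × 1.087 ≈ 707 km.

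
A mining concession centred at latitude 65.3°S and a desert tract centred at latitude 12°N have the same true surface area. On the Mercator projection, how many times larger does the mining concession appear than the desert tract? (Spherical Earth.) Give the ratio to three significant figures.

5.48

Mercator areal scale is sec²φ.
At 65.3°: sec²(65.3°) = 1/0.4179² = 5.727.
At 12°: sec²(12°) = 1/0.9781² = 1.045.
Ratio = 5.727/1.045 = cos²(12°)/cos²(65.3°) ≈ 5.48.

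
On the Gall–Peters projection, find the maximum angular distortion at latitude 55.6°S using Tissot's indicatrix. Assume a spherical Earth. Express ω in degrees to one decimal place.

The Gall–Peters projection is cylindrical equal-area with φ₀ = 45°. Cylindrical equal-area (φ₀ = 45°): h = cos φ / cos 45° along meridians, k = cos 45° / cos φ along parallels; h·k = 1.
At 55.6°: h = 0.7990, k = 1.252; principal scales a = 1.252, b = 0.7990.
sin(ω/2) = (a − b)/(a + b) = 0.4526/2.051 = 0.2207, so ω = 2 arcsin(0.2207) ≈ 25.5°.

25.5°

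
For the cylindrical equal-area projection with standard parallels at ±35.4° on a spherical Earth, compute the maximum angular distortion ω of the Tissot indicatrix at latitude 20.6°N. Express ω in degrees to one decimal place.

For cylindrical equal-area with standard parallel φ₀, h = cos φ / cos φ₀ and k = cos φ₀ / cos φ, so h·k = 1.
At 20.6°: h = 1.148, k = 0.8708; principal scales a = 1.148, b = 0.8708.
sin(ω/2) = (a − b)/(a + b) = 0.2776/2.019 = 0.1375, so ω = 2 arcsin(0.1375) ≈ 15.8°.

15.8°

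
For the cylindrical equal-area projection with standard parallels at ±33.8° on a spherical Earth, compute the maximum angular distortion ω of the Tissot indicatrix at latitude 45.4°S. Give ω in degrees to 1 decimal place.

19.2°

A cylindrical equal-area projection with standard parallel φ₀ has meridian scale h = cos φ / cos φ₀ and parallel scale k = cos φ₀ / cos φ (so areas are preserved, h·k = 1).
At 45.4°: h = 0.8450, k = 1.183; principal scales a = 1.183, b = 0.8450.
sin(ω/2) = (a − b)/(a + b) = 0.3385/2.028 = 0.1669, so ω = 2 arcsin(0.1669) ≈ 19.2°.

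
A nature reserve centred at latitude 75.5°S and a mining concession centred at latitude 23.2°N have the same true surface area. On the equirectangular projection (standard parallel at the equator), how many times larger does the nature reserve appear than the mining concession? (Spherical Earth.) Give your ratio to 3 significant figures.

For the equirectangular projection with φ₀ = 0 (plate carrée), h = 1 along meridians and k = sec φ along parallels.
Areal scale at 75.5°: h·k = 1.000 × 3.994 = 3.994.
Areal scale at 23.2°: h·k = 1.000 × 1.088 = 1.088.
Ratio = 3.994/1.088 ≈ 3.67.

3.67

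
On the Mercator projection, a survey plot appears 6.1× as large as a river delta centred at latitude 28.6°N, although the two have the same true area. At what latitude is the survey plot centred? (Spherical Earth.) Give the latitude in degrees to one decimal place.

On Mercator, (apparent₁)/(apparent₂) = sec²φ₁ / sec²φ₂ when true areas are equal.
cos²φ₂ / cos²φ₁ = 6.1  ⇒  cos φ₁ = cos 28.6° / √6.1 = 0.8780/2.470 = 0.3555.
φ₁ = arccos(0.3555) ≈ 69.2°.

69.2°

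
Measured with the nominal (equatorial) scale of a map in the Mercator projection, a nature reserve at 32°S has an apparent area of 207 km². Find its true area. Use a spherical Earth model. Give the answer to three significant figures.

149 km²

For Mercator, h = k = sec φ (a conformal cylindrical projection has a single point scale, 1/cos φ).
Areal scale = k² = sec²φ = 1/cos²(32°) = 1/0.8480² = 1.390.
True area = apparent / (areal scale) = 207 / 1.390 ≈ 149 km².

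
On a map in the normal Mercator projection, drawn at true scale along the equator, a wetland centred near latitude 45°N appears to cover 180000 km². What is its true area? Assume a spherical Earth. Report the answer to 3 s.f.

90000 km²

The Mercator projection is conformal; its linear scale factor is the same in every direction and equals sec φ = 1/cos φ.
Areal scale = k² = sec²φ = 1/cos²(45°) = 1/0.7071² = 2.000.
True area = apparent / (areal scale) = 180000 / 2.000 ≈ 90000 km².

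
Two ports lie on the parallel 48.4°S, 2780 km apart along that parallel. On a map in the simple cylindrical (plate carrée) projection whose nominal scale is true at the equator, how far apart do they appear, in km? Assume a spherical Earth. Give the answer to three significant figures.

4190 km

In the plate carrée (x = Rλ, y = Rφ), meridians are true-scale (h = 1) and parallels are stretched by k = sec φ.
Along the parallel, k = sec 48.4° = 1/0.6639 = 1.506.
Map distance = 2780 × 1.506 ≈ 4190 km.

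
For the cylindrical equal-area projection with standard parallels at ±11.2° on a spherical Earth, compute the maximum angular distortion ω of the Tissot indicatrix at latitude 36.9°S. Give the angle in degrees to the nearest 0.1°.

23.3°

For cylindrical equal-area with standard parallel φ₀, h = cos φ / cos φ₀ and k = cos φ₀ / cos φ, so h·k = 1.
At 36.9°: h = 0.8152, k = 1.227; principal scales a = 1.227, b = 0.8152.
sin(ω/2) = (a − b)/(a + b) = 0.4115/2.042 = 0.2015, so ω = 2 arcsin(0.2015) ≈ 23.3°.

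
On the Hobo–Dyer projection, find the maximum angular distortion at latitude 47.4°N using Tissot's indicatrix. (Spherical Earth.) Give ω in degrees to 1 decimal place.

18.1°

The Hobo–Dyer projection is cylindrical equal-area with φ₀ = 37.5°. A cylindrical equal-area projection with standard parallel φ₀ has meridian scale h = cos φ / cos φ₀ and parallel scale k = cos φ₀ / cos φ (so areas are preserved, h·k = 1).
At 47.4°: h = 0.8532, k = 1.172; principal scales a = 1.172, b = 0.8532.
sin(ω/2) = (a − b)/(a + b) = 0.3189/2.025 = 0.1575, so ω = 2 arcsin(0.1575) ≈ 18.1°.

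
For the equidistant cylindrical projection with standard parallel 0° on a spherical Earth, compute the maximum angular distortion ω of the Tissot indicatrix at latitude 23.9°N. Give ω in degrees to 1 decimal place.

5.1°

For the equirectangular projection with φ₀ = 0 (plate carrée), h = 1 along meridians and k = sec φ along parallels.
At 23.9°: h = 1.000, k = 1.094; principal scales a = 1.094, b = 1.000.
sin(ω/2) = (a − b)/(a + b) = 0.09379/2.094 = 0.04479, so ω = 2 arcsin(0.04479) ≈ 5.1°.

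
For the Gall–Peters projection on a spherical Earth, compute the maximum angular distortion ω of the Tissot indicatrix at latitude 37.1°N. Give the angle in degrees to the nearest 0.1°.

Gall–Peters is a cylindrical equal-area projection with standard parallels at ±45°. A cylindrical equal-area projection with standard parallel φ₀ has meridian scale h = cos φ / cos φ₀ and parallel scale k = cos φ₀ / cos φ (so areas are preserved, h·k = 1).
At 37.1°: h = 1.128, k = 0.8866; principal scales a = 1.128, b = 0.8866.
sin(ω/2) = (a − b)/(a + b) = 0.2414/2.015 = 0.1198, so ω = 2 arcsin(0.1198) ≈ 13.8°.

13.8°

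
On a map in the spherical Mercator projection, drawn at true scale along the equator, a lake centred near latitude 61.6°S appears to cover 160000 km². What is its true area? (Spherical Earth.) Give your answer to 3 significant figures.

36200 km²

For Mercator, h = k = sec φ (a conformal cylindrical projection has a single point scale, 1/cos φ).
Areal scale = k² = sec²φ = 1/cos²(61.6°) = 1/0.4756² = 4.421.
True area = apparent / (areal scale) = 160000 / 4.421 ≈ 36200 km².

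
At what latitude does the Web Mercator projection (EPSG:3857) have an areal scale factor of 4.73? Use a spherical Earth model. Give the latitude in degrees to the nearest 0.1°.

62.6°

Mercator areal scale is sec²φ.
sec²φ = 4.73  ⇒  cos²φ = 0.2114  ⇒  cos φ = 0.4598.
φ = arccos(0.4598) ≈ 62.6°.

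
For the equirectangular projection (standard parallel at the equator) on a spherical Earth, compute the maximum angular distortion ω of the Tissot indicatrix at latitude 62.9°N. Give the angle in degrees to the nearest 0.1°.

Plate carrée maps x = Rλ, y = Rφ. The meridian scale is h = 1 and the parallel scale is k = 1/cos φ = sec φ.
At 62.9°: h = 1.000, k = 2.195; principal scales a = 2.195, b = 1.000.
sin(ω/2) = (a − b)/(a + b) = 1.195/3.195 = 0.3741, so ω = 2 arcsin(0.3741) ≈ 43.9°.

43.9°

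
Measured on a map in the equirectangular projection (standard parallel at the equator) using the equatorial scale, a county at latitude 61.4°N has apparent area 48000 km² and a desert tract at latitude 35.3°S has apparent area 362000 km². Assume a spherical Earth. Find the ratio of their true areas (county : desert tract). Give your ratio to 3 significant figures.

0.0778

On the plate carrée, areal scale = h·k = 1 × sec φ, so true area = apparent × cos φ.
True area of county: 48000 × cos(61.4°) = 48000 × 0.4787 = 22980 km².
True area of desert tract: 362000 × cos(35.3°) = 362000 × 0.8161 = 295400 km².
Ratio = 22980 / 295400 ≈ 0.0778.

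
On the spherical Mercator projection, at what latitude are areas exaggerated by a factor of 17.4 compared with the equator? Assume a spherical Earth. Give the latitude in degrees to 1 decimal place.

Mercator areal scale is sec²φ.
sec²φ = 17.4  ⇒  cos²φ = 0.05747  ⇒  cos φ = 0.2397.
φ = arccos(0.2397) ≈ 76.1°.

76.1°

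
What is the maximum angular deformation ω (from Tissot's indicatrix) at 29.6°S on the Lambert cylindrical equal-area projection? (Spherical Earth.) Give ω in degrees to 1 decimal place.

16.0°

The Lambert cylindrical equal-area projection is the cylindrical equal-area projection with its standard parallel at the equator (φ₀ = 0). For cylindrical equal-area with standard parallel φ₀, h = cos φ / cos φ₀ and k = cos φ₀ / cos φ, so h·k = 1.
At 29.6°: h = 0.8695, k = 1.150; principal scales a = 1.150, b = 0.8695.
sin(ω/2) = (a − b)/(a + b) = 0.2806/2.020 = 0.1389, so ω = 2 arcsin(0.1389) ≈ 16.0°.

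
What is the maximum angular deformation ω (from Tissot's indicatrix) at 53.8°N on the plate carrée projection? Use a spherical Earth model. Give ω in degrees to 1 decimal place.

29.8°

For the equirectangular projection with φ₀ = 0 (plate carrée), h = 1 along meridians and k = sec φ along parallels.
At 53.8°: h = 1.000, k = 1.693; principal scales a = 1.693, b = 1.000.
sin(ω/2) = (a − b)/(a + b) = 0.6932/2.693 = 0.2574, so ω = 2 arcsin(0.2574) ≈ 29.8°.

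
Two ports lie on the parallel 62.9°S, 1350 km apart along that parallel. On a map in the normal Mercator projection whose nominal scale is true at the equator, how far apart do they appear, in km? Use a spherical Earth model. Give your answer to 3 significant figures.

2960 km

For Mercator, h = k = sec φ (a conformal cylindrical projection has a single point scale, 1/cos φ).
Along the parallel, k = sec 62.9° = 1/0.4555 = 2.195.
Map distance = 1350 × 2.195 ≈ 2960 km.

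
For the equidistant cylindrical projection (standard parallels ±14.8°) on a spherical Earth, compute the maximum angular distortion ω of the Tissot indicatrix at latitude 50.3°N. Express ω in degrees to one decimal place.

With standard parallel φ₀ = 14.8°, the equirectangular projection gives x = Rλ cos φ₀, y = Rφ, so h = 1 and k = cos 14.8° / cos φ.
At 50.3°: h = 1.000, k = 1.514; principal scales a = 1.514, b = 1.000.
sin(ω/2) = (a − b)/(a + b) = 0.5136/2.514 = 0.2043, so ω = 2 arcsin(0.2043) ≈ 23.6°.

23.6°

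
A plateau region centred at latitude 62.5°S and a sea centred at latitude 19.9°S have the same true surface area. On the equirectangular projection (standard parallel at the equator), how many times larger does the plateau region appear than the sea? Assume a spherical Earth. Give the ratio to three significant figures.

2.04

In the plate carrée (x = Rλ, y = Rφ), meridians are true-scale (h = 1) and parallels are stretched by k = sec φ.
Areal scale at 62.5°: h·k = 1.000 × 2.166 = 2.166.
Areal scale at 19.9°: h·k = 1.000 × 1.064 = 1.064.
Ratio = 2.166/1.064 ≈ 2.04.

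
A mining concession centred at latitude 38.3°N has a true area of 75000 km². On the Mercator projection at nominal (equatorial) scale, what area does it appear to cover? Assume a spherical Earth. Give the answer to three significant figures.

For Mercator, h = k = sec φ (a conformal cylindrical projection has a single point scale, 1/cos φ).
Areal scale = k² = sec²φ = 1/cos²(38.3°) = 1/0.7848² = 1.624.
Apparent area = 75000 × 1.624 ≈ 122000 km².

122000 km²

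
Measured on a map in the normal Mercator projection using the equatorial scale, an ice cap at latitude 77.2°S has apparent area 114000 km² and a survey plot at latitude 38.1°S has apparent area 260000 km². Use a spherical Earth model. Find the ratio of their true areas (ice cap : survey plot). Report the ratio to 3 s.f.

0.0348

Mercator's areal exaggeration is sec²φ; hence true area = (apparent area) · cos²φ.
True area of ice cap: 114000 × cos²(77.2°) = 114000 × 0.04908 = 5596 km².
True area of survey plot: 260000 × cos²(38.1°) = 260000 × 0.6193 = 161000 km².
Ratio = 5596 / 161000 ≈ 0.0348.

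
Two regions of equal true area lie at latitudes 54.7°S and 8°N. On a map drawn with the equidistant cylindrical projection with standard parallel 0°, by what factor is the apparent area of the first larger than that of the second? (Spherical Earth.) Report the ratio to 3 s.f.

For the equirectangular projection with φ₀ = 0 (plate carrée), h = 1 along meridians and k = sec φ along parallels.
Areal scale at 54.7°: h·k = 1.000 × 1.731 = 1.731.
Areal scale at 8°: h·k = 1.000 × 1.010 = 1.010.
Ratio = 1.731/1.010 ≈ 1.71.

1.71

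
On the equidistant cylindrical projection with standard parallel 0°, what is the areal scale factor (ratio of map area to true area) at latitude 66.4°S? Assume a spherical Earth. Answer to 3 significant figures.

2.50

For the equirectangular projection with φ₀ = 0 (plate carrée), h = 1 along meridians and k = sec φ along parallels.
Areal scale = h·k = 1 × sec φ; at 66.4°, h = 1.000, k = 2.498, so h·k = 2.498.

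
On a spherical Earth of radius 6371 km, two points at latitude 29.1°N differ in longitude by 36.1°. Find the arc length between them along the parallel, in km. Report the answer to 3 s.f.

Arc length along a parallel = R cos φ · Δλ (with Δλ in radians).
= 6371 × cos 29.1° × (36.1° × π/180) = 6371 × 0.8738 × 0.6301 ≈ 3510 km.

3510 km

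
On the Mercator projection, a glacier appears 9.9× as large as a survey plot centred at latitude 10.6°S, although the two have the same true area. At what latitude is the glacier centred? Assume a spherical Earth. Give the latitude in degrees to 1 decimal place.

71.8°

For equal true areas on Mercator, apparent areas scale as sec²φ, so the ratio is cos²φ₂ / cos²φ₁.
cos²φ₂ / cos²φ₁ = 9.9  ⇒  cos φ₁ = cos 10.6° / √9.9 = 0.9829/3.146 = 0.3124.
φ₁ = arccos(0.3124) ≈ 71.8°.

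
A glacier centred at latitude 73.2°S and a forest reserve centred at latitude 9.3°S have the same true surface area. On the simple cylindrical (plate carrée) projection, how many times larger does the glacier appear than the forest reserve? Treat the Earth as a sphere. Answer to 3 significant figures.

3.41

In the plate carrée (x = Rλ, y = Rφ), meridians are true-scale (h = 1) and parallels are stretched by k = sec φ.
Areal scale at 73.2°: h·k = 1.000 × 3.460 = 3.460.
Areal scale at 9.3°: h·k = 1.000 × 1.013 = 1.013.
Ratio = 3.460/1.013 ≈ 3.41.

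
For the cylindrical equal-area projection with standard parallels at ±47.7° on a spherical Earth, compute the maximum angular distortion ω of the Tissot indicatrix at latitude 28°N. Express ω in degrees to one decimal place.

30.7°

For cylindrical equal-area with standard parallel φ₀, h = cos φ / cos φ₀ and k = cos φ₀ / cos φ, so h·k = 1.
At 28°: h = 1.312, k = 0.7622; principal scales a = 1.312, b = 0.7622.
sin(ω/2) = (a − b)/(a + b) = 0.5497/2.074 = 0.2650, so ω = 2 arcsin(0.2650) ≈ 30.7°.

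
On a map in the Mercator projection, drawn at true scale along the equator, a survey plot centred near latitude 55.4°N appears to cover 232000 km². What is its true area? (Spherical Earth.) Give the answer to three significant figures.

74800 km²

Mercator is conformal, so the point scale is isotropic: h = k = sec φ = 1/cos φ.
Areal scale = k² = sec²φ = 1/cos²(55.4°) = 1/0.5678² = 3.101.
True area = apparent / (areal scale) = 232000 / 3.101 ≈ 74800 km².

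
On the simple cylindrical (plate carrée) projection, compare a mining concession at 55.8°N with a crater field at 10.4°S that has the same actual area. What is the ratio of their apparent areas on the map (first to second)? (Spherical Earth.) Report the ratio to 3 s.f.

1.75

In the plate carrée (x = Rλ, y = Rφ), meridians are true-scale (h = 1) and parallels are stretched by k = sec φ.
Areal scale at 55.8°: h·k = 1.000 × 1.779 = 1.779.
Areal scale at 10.4°: h·k = 1.000 × 1.017 = 1.017.
Ratio = 1.779/1.017 ≈ 1.75.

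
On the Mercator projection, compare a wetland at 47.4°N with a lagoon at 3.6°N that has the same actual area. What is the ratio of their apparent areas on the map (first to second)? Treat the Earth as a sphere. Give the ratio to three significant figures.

2.17

Mercator areal scale is sec²φ.
At 47.4°: sec²(47.4°) = 1/0.6769² = 2.183.
At 3.6°: sec²(3.6°) = 1/0.9980² = 1.004.
Ratio = 2.183/1.004 = cos²(3.6°)/cos²(47.4°) ≈ 2.17.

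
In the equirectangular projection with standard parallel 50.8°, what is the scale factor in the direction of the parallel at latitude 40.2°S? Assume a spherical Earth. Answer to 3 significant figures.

0.827

With standard parallel φ₀ = 50.8°, the equirectangular projection gives x = Rλ cos φ₀, y = Rφ, so h = 1 and k = cos 50.8° / cos φ.
k = cos 50.8° / cos 40.2° = 0.6320/0.7638 = 0.8275.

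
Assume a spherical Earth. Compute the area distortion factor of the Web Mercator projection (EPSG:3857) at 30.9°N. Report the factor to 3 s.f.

1.36

The Mercator projection is conformal; its linear scale factor is the same in every direction and equals sec φ = 1/cos φ.
Areal scale = k² = sec²φ = 1/cos²(30.9°) = 1/0.8581² = 1.358.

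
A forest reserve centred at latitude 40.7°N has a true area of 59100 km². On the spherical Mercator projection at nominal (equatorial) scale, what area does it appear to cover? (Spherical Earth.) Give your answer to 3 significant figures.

Mercator is conformal, so the point scale is isotropic: h = k = sec φ = 1/cos φ.
Areal scale = k² = sec²φ = 1/cos²(40.7°) = 1/0.7581² = 1.740.
Apparent area = 59100 × 1.740 ≈ 103000 km².

103000 km²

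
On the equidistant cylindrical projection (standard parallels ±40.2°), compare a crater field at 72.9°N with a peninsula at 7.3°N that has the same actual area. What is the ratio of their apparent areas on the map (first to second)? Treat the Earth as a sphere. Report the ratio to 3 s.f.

The equidistant cylindrical projection with φ₀ = 40.2° has h = 1 (meridians true) and k = cos φ₀ / cos φ along parallels.
Areal scale at 72.9°: h·k = 1.000 × 2.598 = 2.598.
Areal scale at 7.3°: h·k = 1.000 × 0.7700 = 0.7700.
Ratio = 2.598/0.7700 ≈ 3.37.

3.37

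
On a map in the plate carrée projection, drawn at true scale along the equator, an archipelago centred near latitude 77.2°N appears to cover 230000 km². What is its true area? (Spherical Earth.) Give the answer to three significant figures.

Plate carrée maps x = Rλ, y = Rφ. The meridian scale is h = 1 and the parallel scale is k = 1/cos φ = sec φ.
Areal scale = h·k = 1 × sec φ; at 77.2°, h = 1.000, k = 4.514, so h·k = 4.514.
True area = apparent / (areal scale) = 230000 / 4.514 ≈ 51000 km².

51000 km²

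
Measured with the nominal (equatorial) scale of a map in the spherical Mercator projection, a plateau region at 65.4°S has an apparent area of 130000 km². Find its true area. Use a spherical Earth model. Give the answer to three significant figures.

Mercator is conformal, so the point scale is isotropic: h = k = sec φ = 1/cos φ.
Areal scale = k² = sec²φ = 1/cos²(65.4°) = 1/0.4163² = 5.771.
True area = apparent / (areal scale) = 130000 / 5.771 ≈ 22500 km².

22500 km²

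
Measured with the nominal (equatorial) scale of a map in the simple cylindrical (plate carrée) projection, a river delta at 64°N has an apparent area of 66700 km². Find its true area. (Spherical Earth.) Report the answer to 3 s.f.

29200 km²

For the equirectangular projection with φ₀ = 0 (plate carrée), h = 1 along meridians and k = sec φ along parallels.
Areal scale = h·k = 1 × sec φ; at 64°, h = 1.000, k = 2.281, so h·k = 2.281.
True area = apparent / (areal scale) = 66700 / 2.281 ≈ 29200 km².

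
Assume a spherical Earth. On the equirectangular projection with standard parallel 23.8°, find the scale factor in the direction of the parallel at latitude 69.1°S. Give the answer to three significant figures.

2.56

In the equirectangular projection with standard parallel φ₀ = 23.8° (x = Rλ cos φ₀, y = Rφ), meridians are true-scale (h = 1) and the parallel scale is k = cos φ₀ / cos φ.
k = cos 23.8° / cos 69.1° = 0.9150/0.3567 = 2.565.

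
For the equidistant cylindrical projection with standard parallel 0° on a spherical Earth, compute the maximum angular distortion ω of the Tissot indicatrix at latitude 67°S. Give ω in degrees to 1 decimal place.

For the equirectangular projection with φ₀ = 0 (plate carrée), h = 1 along meridians and k = sec φ along parallels.
At 67°: h = 1.000, k = 2.559; principal scales a = 2.559, b = 1.000.
sin(ω/2) = (a − b)/(a + b) = 1.559/3.559 = 0.4381, so ω = 2 arcsin(0.4381) ≈ 52.0°.

52.0°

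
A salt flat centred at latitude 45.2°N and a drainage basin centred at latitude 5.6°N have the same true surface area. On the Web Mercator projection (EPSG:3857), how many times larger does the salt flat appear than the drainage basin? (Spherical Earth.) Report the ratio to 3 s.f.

1.99

On Mercator, area is exaggerated by sec²φ = 1/cos²φ.
At 45.2°: sec²(45.2°) = 1/0.7046² = 2.014.
At 5.6°: sec²(5.6°) = 1/0.9952² = 1.010.
Ratio = 2.014/1.010 = cos²(5.6°)/cos²(45.2°) ≈ 1.99.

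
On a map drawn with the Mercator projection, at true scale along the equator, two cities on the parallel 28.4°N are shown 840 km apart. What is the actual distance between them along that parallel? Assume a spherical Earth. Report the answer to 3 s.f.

739 km

The Mercator projection is conformal; its linear scale factor is the same in every direction and equals sec φ = 1/cos φ.
Along the parallel at 28.4°, map distances are exaggerated by k = sec 28.4° = 1.137.
True distance = 840 / 1.137 = 840 × cos 28.4° ≈ 739 km.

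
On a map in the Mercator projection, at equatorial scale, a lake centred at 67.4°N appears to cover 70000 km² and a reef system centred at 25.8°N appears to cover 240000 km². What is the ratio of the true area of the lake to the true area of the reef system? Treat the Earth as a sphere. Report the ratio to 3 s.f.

On Mercator the areal scale is sec²φ, so true area = apparent × cos²φ.
True area of lake: 70000 × cos²(67.4°) = 70000 × 0.1477 = 10340 km².
True area of reef system: 240000 × cos²(25.8°) = 240000 × 0.8106 = 194500 km².
Ratio = 10340 / 194500 ≈ 0.0531.

0.0531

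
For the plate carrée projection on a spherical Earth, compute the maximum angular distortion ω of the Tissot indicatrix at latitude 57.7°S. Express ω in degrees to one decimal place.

Plate carrée maps x = Rλ, y = Rφ. The meridian scale is h = 1 and the parallel scale is k = 1/cos φ = sec φ.
At 57.7°: h = 1.000, k = 1.871; principal scales a = 1.871, b = 1.000.
sin(ω/2) = (a − b)/(a + b) = 0.8714/2.871 = 0.3035, so ω = 2 arcsin(0.3035) ≈ 35.3°.

35.3°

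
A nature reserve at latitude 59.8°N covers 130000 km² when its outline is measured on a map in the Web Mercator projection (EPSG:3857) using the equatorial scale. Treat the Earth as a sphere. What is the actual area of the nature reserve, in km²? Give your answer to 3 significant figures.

32900 km²

Mercator is conformal, so the point scale is isotropic: h = k = sec φ = 1/cos φ.
Areal scale = k² = sec²φ = 1/cos²(59.8°) = 1/0.5030² = 3.952.
True area = apparent / (areal scale) = 130000 / 3.952 ≈ 32900 km².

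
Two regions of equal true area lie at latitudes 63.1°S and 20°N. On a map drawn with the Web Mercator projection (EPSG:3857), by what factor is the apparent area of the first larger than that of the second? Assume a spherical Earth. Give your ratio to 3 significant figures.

On Mercator, area is exaggerated by sec²φ = 1/cos²φ.
At 63.1°: sec²(63.1°) = 1/0.4524² = 4.885.
At 20°: sec²(20°) = 1/0.9397² = 1.132.
Ratio = 4.885/1.132 = cos²(20°)/cos²(63.1°) ≈ 4.31.

4.31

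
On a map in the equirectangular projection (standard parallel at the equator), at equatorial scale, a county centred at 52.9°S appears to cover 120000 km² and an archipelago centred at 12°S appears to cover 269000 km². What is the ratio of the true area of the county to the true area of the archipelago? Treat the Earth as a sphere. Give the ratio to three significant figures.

On the plate carrée, areal scale = h·k = 1 × sec φ, so true area = apparent × cos φ.
True area of county: 120000 × cos(52.9°) = 120000 × 0.6032 = 72380 km².
True area of archipelago: 269000 × cos(12°) = 269000 × 0.9781 = 263100 km².
Ratio = 72380 / 263100 ≈ 0.275.

0.275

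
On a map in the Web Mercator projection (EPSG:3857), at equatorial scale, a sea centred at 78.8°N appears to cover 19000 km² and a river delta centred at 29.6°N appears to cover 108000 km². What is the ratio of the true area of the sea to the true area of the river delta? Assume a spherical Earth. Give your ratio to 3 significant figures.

Mercator's areal exaggeration is sec²φ; hence true area = (apparent area) · cos²φ.
True area of sea: 19000 × cos²(78.8°) = 19000 × 0.03773 = 716.8 km².
True area of river delta: 108000 × cos²(29.6°) = 108000 × 0.7560 = 81650 km².
Ratio = 716.8 / 81650 ≈ 0.00878.

0.00878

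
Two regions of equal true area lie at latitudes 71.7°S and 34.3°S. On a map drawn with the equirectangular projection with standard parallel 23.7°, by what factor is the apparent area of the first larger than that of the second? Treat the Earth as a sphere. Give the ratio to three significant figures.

2.63

In the equirectangular projection with standard parallel φ₀ = 23.7° (x = Rλ cos φ₀, y = Rφ), meridians are true-scale (h = 1) and the parallel scale is k = cos φ₀ / cos φ.
Areal scale at 71.7°: h·k = 1.000 × 2.916 = 2.916.
Areal scale at 34.3°: h·k = 1.000 × 1.108 = 1.108.
Ratio = 2.916/1.108 ≈ 2.63.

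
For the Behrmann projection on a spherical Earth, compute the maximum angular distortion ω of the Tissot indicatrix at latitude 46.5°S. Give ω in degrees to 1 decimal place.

26.1°

Behrmann is a cylindrical equal-area projection with standard parallels at ±30°. A cylindrical equal-area projection with standard parallel φ₀ has meridian scale h = cos φ / cos φ₀ and parallel scale k = cos φ₀ / cos φ (so areas are preserved, h·k = 1).
At 46.5°: h = 0.7948, k = 1.258; principal scales a = 1.258, b = 0.7948.
sin(ω/2) = (a − b)/(a + b) = 0.4633/2.053 = 0.2257, so ω = 2 arcsin(0.2257) ≈ 26.1°.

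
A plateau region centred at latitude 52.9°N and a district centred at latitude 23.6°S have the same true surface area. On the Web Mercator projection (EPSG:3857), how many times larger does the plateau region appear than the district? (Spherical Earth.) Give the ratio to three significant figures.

2.31

Mercator areal scale is sec²φ.
At 52.9°: sec²(52.9°) = 1/0.6032² = 2.748.
At 23.6°: sec²(23.6°) = 1/0.9164² = 1.191.
Ratio = 2.748/1.191 = cos²(23.6°)/cos²(52.9°) ≈ 2.31.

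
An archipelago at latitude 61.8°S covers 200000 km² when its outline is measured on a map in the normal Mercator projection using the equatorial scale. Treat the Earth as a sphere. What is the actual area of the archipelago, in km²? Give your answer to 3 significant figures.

44700 km²

The Mercator projection is conformal; its linear scale factor is the same in every direction and equals sec φ = 1/cos φ.
Areal scale = k² = sec²φ = 1/cos²(61.8°) = 1/0.4726² = 4.478.
True area = apparent / (areal scale) = 200000 / 4.478 ≈ 44700 km².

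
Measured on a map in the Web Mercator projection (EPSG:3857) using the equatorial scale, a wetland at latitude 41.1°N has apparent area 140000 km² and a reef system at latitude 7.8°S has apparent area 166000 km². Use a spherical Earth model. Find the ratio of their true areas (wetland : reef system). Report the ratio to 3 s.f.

0.488

On Mercator the areal scale is sec²φ, so true area = apparent × cos²φ.
True area of wetland: 140000 × cos²(41.1°) = 140000 × 0.5679 = 79500 km².
True area of reef system: 166000 × cos²(7.8°) = 166000 × 0.9816 = 162900 km².
Ratio = 79500 / 162900 ≈ 0.488.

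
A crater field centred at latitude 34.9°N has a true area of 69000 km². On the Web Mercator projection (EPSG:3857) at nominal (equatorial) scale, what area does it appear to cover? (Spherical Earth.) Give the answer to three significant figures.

The Mercator projection is conformal; its linear scale factor is the same in every direction and equals sec φ = 1/cos φ.
Areal scale = k² = sec²φ = 1/cos²(34.9°) = 1/0.8202² = 1.487.
Apparent area = 69000 × 1.487 ≈ 103000 km².

103000 km²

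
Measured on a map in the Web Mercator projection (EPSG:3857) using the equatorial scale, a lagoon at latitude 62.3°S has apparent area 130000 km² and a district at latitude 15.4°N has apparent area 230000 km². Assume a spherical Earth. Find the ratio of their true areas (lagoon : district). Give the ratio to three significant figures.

Since Mercator area scale is 1/cos²φ, the true area equals the apparent area multiplied by cos²φ.
True area of lagoon: 130000 × cos²(62.3°) = 130000 × 0.2161 = 28090 km².
True area of district: 230000 × cos²(15.4°) = 230000 × 0.9295 = 213800 km².
Ratio = 28090 / 213800 ≈ 0.131.

0.131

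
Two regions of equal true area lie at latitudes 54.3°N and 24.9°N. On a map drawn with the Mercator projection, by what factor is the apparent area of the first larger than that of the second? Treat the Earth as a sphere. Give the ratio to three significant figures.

On Mercator, area is exaggerated by sec²φ = 1/cos²φ.
At 54.3°: sec²(54.3°) = 1/0.5835² = 2.937.
At 24.9°: sec²(24.9°) = 1/0.9070² = 1.215.
Ratio = 2.937/1.215 = cos²(24.9°)/cos²(54.3°) ≈ 2.42.

2.42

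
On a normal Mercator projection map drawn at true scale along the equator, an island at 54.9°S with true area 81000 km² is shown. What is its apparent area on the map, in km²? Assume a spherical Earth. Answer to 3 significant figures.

For Mercator, h = k = sec φ (a conformal cylindrical projection has a single point scale, 1/cos φ).
Areal scale = k² = sec²φ = 1/cos²(54.9°) = 1/0.5750² = 3.025.
Apparent area = 81000 × 3.025 ≈ 245000 km².

245000 km²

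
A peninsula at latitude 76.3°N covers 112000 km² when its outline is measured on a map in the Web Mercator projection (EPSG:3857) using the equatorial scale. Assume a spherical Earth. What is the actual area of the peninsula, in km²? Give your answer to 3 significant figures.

For Mercator, h = k = sec φ (a conformal cylindrical projection has a single point scale, 1/cos φ).
Areal scale = k² = sec²φ = 1/cos²(76.3°) = 1/0.2368² = 17.83.
True area = apparent / (areal scale) = 112000 / 17.83 ≈ 6280 km².

6280 km²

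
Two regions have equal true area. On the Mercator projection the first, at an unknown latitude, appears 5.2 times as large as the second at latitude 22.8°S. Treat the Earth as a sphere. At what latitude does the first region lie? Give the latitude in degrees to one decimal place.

On Mercator, (apparent₁)/(apparent₂) = sec²φ₁ / sec²φ₂ when true areas are equal.
cos²φ₂ / cos²φ₁ = 5.2  ⇒  cos φ₁ = cos 22.8° / √5.2 = 0.9219/2.280 = 0.4043.
φ₁ = arccos(0.4043) ≈ 66.2°.

66.2°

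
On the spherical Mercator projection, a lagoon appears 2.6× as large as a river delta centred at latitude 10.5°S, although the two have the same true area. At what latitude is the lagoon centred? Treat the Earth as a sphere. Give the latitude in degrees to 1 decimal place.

Mercator areal scale is sec²φ, so apparent-area ratio = sec²φ₁ / sec²φ₂ = cos²φ₂ / cos²φ₁.
cos²φ₂ / cos²φ₁ = 2.6  ⇒  cos φ₁ = cos 10.5° / √2.6 = 0.9833/1.612 = 0.6098.
φ₁ = arccos(0.6098) ≈ 52.4°.

52.4°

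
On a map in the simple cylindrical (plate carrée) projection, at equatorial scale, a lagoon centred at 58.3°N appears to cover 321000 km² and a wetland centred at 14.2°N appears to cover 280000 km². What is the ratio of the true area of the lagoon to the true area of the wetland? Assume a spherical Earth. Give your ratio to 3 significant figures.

0.621

On the plate carrée, areal scale = h·k = 1 × sec φ, so true area = apparent × cos φ.
True area of lagoon: 321000 × cos(58.3°) = 321000 × 0.5255 = 168700 km².
True area of wetland: 280000 × cos(14.2°) = 280000 × 0.9694 = 271400 km².
Ratio = 168700 / 271400 ≈ 0.621.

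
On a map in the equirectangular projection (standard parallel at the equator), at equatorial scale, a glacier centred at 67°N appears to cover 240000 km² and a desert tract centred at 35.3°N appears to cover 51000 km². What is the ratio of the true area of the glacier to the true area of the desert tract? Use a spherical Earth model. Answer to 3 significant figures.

Plate carrée has h = 1 and k = sec φ, giving areal scale sec φ; true area = (apparent area) · cos φ.
True area of glacier: 240000 × cos(67°) = 240000 × 0.3907 = 93780 km².
True area of desert tract: 51000 × cos(35.3°) = 51000 × 0.8161 = 41620 km².
Ratio = 93780 / 41620 ≈ 2.25.

2.25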